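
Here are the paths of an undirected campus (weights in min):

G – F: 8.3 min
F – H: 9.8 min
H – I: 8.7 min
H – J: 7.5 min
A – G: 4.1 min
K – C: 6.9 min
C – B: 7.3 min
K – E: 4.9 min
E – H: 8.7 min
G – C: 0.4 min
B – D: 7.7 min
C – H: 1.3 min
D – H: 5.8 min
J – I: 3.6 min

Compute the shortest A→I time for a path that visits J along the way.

Best A to J: A → G → C → H → J costing 13.3
Best J to I: J → I costing 3.6
Total via J: 13.3 + 3.6 = 16.9 min.

16.9 min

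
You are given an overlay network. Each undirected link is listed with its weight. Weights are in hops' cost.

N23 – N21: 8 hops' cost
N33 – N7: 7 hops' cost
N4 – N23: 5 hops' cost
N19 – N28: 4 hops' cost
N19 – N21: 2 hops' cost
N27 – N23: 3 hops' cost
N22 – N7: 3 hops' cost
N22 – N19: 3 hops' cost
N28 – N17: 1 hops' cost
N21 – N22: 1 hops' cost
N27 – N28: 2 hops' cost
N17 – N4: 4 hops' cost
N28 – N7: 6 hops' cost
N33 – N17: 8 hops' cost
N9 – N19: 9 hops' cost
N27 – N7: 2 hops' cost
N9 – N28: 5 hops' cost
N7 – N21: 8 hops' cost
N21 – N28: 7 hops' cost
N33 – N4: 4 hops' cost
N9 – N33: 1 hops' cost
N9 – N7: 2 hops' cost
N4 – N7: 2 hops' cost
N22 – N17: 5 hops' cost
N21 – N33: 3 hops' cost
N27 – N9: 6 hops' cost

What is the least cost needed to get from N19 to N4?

Candidate routes:
N19–N21–N33–N4: 2+3+4 = 9
N19–N21–N33–N9–N7–N4: 2+3+1+2+2 = 10
N19–N28–N17–N4: 4+1+4 = 9
N19–N22–N7–N4: 3+3+2 = 8
Cheapest is N19–N22–N7–N4 at 8 hops' cost.

8 hops' cost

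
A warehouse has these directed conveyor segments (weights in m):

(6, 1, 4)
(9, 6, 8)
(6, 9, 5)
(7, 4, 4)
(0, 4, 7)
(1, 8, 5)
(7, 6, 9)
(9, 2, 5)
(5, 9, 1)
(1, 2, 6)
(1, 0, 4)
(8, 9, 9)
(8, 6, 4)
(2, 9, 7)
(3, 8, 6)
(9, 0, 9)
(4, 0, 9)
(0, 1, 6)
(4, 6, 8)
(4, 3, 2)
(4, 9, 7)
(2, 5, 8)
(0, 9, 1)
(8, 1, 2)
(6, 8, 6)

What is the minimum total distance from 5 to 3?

19 m

Running Dijkstra from 5:
5: 0
9: 1  (via 5)
2: 6  (via 9)
6: 9  (via 9)
0: 10  (via 9)
1: 13  (via 6)
8: 15  (via 6)
4: 17  (via 0)
3: 19  (via 4)
Shortest route: 5–9–0–4–3 = 19 m.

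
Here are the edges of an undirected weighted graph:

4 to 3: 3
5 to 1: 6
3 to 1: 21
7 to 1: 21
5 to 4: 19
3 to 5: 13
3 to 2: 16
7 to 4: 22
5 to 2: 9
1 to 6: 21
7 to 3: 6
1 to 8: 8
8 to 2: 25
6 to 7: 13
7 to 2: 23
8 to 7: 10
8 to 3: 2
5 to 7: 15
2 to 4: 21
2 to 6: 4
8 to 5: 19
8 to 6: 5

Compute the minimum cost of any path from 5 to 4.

Compare a few routes:
5–3–4: 13+3 = 16
5–4: 19 = 19
Cheapest is 5–3–4 at 16.

16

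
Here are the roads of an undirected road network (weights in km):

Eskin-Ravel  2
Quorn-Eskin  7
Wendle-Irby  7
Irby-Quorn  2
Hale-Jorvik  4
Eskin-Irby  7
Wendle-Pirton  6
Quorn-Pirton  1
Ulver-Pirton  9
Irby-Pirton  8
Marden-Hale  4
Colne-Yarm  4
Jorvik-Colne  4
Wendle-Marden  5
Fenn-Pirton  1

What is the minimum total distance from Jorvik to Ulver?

28 km

Settle nodes by increasing distance from Jorvik:
Jorvik: 0
Hale: 4  (via Jorvik)
Colne: 4  (via Jorvik)
Yarm: 8  (via Colne)
Marden: 8  (via Hale)
Wendle: 13  (via Marden)
Pirton: 19  (via Wendle)
Quorn: 20  (via Pirton)
Fenn: 20  (via Pirton)
Irby: 20  (via Wendle)
Eskin: 27  (via Quorn)
Ulver: 28  (via Pirton)
Shortest route: Jorvik–Hale–Marden–Wendle–Pirton–Ulver = 28 km.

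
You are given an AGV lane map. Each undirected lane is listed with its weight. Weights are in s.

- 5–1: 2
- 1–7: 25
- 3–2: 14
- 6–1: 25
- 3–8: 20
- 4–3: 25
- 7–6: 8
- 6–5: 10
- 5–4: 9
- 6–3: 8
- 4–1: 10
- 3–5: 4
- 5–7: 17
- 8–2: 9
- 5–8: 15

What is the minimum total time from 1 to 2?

20 s

Compare a few routes:
1–5–8–2: 2+15+9 = 26
1–5–6–3–2: 2+10+8+14 = 34
1–5–3–2: 2+4+14 = 20
Cheapest is 1–5–3–2 at 20 s.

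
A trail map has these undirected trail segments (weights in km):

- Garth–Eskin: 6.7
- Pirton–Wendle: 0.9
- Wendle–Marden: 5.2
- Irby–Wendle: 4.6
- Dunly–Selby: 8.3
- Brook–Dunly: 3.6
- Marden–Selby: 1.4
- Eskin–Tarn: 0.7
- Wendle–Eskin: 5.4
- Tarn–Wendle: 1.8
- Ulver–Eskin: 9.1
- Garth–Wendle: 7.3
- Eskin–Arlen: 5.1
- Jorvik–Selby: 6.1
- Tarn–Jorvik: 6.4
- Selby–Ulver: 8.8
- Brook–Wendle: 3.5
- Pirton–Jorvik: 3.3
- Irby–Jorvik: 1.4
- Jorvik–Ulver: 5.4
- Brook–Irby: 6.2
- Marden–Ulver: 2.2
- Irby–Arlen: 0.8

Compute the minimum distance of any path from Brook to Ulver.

Running Dijkstra from Brook:
Brook: 0
Wendle: 3.5  (via Brook)
Dunly: 3.6  (via Brook)
Pirton: 4.4  (via Wendle)
Tarn: 5.3  (via Wendle)
Eskin: 6  (via Tarn)
Irby: 6.2  (via Brook)
Arlen: 7  (via Irby)
Jorvik: 7.6  (via Irby)
Marden: 8.7  (via Wendle)
Selby: 10.1  (via Marden)
Garth: 10.8  (via Wendle)
Ulver: 10.9  (via Marden)
Shortest route: Brook → Wendle → Marden → Ulver = 10.9 km.

10.9 km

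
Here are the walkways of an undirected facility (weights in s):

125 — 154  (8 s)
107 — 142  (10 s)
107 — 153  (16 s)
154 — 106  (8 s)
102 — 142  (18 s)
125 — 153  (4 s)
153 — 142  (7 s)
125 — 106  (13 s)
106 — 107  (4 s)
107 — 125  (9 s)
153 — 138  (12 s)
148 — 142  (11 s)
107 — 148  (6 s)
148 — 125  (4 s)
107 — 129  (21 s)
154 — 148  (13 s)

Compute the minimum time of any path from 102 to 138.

37 s

Enumerating some paths:
102 → 142 → 107 → 148 → 125 → 153 → 138: 18+10+6+4+4+12 = 54
102 → 142 → 148 → 125 → 153 → 138: 18+11+4+4+12 = 49
102 → 142 → 107 → 125 → 153 → 138: 18+10+9+4+12 = 53
102 → 142 → 153 → 138: 18+7+12 = 37
The minimum is 37 s via 102 → 142 → 153 → 138.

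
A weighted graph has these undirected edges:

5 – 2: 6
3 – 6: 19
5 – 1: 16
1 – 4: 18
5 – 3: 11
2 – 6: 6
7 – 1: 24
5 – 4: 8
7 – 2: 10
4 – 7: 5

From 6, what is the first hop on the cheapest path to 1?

Enumerating some paths:
6–2–7–4–1: 6+10+5+18 = 39
6–2–5–4–1: 6+6+8+18 = 38
6–2–7–1: 6+10+24 = 40
6–2–5–1: 6+6+16 = 28
Cheapest is 6–2–5–1 at 28.
So from 6 the first move is to 2.

2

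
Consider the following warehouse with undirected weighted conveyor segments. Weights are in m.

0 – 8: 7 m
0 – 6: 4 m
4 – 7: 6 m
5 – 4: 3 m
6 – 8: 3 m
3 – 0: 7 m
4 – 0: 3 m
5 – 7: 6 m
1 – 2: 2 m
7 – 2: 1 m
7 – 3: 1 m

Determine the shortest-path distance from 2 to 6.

13 m

Running Dijkstra from 2:
2: 0
7: 1  (via 2)
1: 2  (via 2)
3: 2  (via 7)
4: 7  (via 7)
5: 7  (via 7)
0: 9  (via 3)
6: 13  (via 0)
Shortest route: 2–7–3–0–6 = 13 m.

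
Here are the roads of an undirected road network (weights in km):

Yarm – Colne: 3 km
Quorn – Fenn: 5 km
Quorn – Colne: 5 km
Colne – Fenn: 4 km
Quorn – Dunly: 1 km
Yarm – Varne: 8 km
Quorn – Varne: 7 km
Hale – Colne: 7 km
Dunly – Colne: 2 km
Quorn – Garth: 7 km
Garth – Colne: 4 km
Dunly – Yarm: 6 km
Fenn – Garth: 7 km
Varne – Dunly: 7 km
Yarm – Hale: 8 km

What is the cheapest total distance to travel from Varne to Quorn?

Running Dijkstra from Varne:
Varne: 0
Quorn: 7  (via Varne)
Shortest route: Varne → Quorn = 7 km.

7 km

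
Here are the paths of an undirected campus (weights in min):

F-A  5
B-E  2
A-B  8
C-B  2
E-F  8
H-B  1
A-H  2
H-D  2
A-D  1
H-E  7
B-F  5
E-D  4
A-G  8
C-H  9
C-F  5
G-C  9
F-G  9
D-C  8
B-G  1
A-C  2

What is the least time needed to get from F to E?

Settle nodes by increasing distance from F:
F: 0
A: 5  (via F)
B: 5  (via F)
C: 5  (via F)
D: 6  (via A)
G: 6  (via B)
H: 6  (via B)
E: 7  (via B)
Shortest route: F–B–E = 7 min.

7 min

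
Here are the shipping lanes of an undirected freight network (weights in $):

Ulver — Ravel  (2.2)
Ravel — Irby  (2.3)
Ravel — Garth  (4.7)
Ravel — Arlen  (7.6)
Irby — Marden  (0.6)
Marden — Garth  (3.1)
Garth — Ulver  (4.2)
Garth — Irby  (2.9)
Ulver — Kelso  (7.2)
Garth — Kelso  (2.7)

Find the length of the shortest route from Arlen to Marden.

$10.5

Settle nodes by increasing distance from Arlen:
Arlen: 0
Ravel: 7.6  (via Arlen)
Ulver: 9.8  (via Ravel)
Irby: 9.9  (via Ravel)
Marden: 10.5  (via Irby)
Shortest route: Arlen–Ravel–Irby–Marden = $10.5.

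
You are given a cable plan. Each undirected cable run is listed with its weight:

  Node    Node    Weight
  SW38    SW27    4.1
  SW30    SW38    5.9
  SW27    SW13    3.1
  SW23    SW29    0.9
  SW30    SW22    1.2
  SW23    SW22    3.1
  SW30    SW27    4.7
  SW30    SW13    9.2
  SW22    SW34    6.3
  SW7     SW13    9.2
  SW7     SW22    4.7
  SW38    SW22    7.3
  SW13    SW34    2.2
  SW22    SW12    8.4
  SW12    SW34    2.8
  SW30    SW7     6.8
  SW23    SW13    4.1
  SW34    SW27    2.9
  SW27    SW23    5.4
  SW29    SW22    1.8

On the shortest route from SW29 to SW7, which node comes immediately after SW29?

Enumerating some paths:
SW29 → SW23 → SW22 → SW7: 0.9+3.1+4.7 = 8.7
SW29 → SW22 → SW7: 1.8+4.7 = 6.5
The minimum is 6.5 via SW29 → SW22 → SW7.
So from SW29 the first move is to SW22.

SW22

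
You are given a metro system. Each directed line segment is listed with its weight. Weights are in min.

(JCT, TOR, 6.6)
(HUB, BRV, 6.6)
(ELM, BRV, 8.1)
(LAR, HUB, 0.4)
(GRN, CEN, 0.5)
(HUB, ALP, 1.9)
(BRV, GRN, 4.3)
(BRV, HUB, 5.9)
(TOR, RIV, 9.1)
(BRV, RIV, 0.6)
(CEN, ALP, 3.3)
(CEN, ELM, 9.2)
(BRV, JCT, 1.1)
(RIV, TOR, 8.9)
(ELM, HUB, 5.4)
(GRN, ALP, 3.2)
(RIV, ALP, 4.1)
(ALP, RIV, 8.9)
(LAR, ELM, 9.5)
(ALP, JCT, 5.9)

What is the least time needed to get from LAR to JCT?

8.1 min

Enumerating some paths:
LAR - HUB - ALP - JCT: 0.4+1.9+5.9 = 8.2
LAR - HUB - BRV - RIV - ALP - JCT: 0.4+6.6+0.6+4.1+5.9 = 17.6
LAR - HUB - BRV - JCT: 0.4+6.6+1.1 = 8.1
The minimum is 8.1 min via LAR - HUB - BRV - JCT.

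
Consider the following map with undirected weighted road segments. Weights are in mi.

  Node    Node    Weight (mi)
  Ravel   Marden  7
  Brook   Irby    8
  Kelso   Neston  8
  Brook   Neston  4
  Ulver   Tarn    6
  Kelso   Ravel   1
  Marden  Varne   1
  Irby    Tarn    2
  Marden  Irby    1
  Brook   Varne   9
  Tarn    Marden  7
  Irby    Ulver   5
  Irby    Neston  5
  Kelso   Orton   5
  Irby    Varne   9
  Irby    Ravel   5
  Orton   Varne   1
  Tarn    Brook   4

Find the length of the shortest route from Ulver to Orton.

Enumerating some paths:
Ulver → Tarn → Irby → Marden → Varne → Orton: 6+2+1+1+1 = 11
Ulver → Irby → Marden → Varne → Orton: 5+1+1+1 = 8
Cheapest is Ulver → Irby → Marden → Varne → Orton at 8 mi.

8 mi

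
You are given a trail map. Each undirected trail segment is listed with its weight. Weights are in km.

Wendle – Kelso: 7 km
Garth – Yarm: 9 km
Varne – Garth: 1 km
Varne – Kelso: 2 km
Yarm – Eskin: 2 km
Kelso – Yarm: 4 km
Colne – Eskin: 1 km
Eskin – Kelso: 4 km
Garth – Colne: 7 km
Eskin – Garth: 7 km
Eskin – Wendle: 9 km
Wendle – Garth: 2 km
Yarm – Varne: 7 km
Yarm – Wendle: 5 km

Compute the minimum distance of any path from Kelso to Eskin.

Compare a few routes:
Kelso → Eskin: 4 = 4
Kelso → Yarm → Eskin: 4+2 = 6
Cheapest is Kelso → Eskin at 4 km.

4 km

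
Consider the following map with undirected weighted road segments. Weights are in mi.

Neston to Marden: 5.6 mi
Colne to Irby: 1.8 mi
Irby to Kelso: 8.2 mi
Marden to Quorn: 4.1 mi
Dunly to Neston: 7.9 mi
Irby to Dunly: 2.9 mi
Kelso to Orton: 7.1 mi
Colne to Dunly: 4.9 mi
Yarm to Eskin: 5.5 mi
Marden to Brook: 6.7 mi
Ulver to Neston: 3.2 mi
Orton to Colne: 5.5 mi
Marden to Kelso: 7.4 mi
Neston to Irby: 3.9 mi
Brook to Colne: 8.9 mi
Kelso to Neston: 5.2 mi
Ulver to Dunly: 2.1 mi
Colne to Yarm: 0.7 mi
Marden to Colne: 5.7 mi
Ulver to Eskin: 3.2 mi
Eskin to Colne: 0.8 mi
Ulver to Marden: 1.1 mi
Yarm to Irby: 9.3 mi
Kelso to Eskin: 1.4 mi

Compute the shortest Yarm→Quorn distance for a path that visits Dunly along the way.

Shortest Yarm→Dunly: Yarm → Colne → Irby → Dunly = 5.4
Best Dunly to Quorn: Dunly → Ulver → Marden → Quorn costing 7.3
Total via Dunly: 5.4 + 7.3 = 12.7 mi.

12.7 mi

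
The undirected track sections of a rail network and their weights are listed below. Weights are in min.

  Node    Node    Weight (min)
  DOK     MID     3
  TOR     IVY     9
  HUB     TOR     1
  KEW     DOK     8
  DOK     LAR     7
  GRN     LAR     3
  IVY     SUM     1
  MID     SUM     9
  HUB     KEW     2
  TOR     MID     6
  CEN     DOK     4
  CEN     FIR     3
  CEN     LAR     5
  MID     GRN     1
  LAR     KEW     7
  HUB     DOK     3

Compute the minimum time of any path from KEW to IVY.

12 min

Compare a few routes:
KEW → HUB → TOR → MID → SUM → IVY: 2+1+6+9+1 = 19
KEW → HUB → DOK → MID → SUM → IVY: 2+3+3+9+1 = 18
KEW → HUB → TOR → IVY: 2+1+9 = 12
Cheapest is KEW → HUB → TOR → IVY at 12 min.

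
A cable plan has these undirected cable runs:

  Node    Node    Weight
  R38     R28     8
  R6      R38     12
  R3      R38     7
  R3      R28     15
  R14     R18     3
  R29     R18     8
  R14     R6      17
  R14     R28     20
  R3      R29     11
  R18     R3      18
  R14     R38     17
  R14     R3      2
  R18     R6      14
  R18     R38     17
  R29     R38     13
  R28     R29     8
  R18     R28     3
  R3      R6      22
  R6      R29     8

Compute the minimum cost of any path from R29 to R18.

Enumerating some paths:
R29 - R28 - R18: 8+3 = 11
R29 - R18: 8 = 8
Cheapest is R29 - R18 at 8.

8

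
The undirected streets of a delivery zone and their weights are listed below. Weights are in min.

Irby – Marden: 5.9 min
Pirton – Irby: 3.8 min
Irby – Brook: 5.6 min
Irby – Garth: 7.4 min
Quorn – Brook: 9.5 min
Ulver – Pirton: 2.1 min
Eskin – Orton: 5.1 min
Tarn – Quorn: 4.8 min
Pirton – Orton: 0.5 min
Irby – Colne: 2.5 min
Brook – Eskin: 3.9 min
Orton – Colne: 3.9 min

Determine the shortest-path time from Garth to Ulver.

Settle nodes by increasing distance from Garth:
Garth: 0
Irby: 7.4  (via Garth)
Colne: 9.9  (via Irby)
Pirton: 11.2  (via Irby)
Orton: 11.7  (via Pirton)
Brook: 13  (via Irby)
Marden: 13.3  (via Irby)
Ulver: 13.3  (via Pirton)
Shortest route: Garth → Irby → Pirton → Ulver = 13.3 min.

13.3 min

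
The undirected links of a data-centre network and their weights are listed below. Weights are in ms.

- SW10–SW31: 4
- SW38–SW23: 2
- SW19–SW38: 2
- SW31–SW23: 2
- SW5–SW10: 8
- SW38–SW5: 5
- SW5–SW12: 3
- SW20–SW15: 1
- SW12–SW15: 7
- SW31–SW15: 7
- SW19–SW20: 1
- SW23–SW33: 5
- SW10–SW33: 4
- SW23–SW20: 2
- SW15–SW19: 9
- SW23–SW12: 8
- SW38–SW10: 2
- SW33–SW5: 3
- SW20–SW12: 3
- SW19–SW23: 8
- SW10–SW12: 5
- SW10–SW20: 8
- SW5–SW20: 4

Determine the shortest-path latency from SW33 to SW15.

Compare a few routes:
SW33–SW10–SW38–SW19–SW20–SW15: 4+2+2+1+1 = 10
SW33–SW5–SW20–SW15: 3+4+1 = 8
Cheapest is SW33–SW5–SW20–SW15 at 8 ms.

8 ms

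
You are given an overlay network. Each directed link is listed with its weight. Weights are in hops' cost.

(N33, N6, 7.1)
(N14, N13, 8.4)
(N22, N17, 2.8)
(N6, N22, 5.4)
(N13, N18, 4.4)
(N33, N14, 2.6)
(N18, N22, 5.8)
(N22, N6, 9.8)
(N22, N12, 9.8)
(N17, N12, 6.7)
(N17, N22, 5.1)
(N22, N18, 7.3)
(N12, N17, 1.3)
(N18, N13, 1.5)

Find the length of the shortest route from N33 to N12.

22 hops' cost

Compare a few routes:
N33–N6–N22–N17–N12: 7.1+5.4+2.8+6.7 = 22
N33–N14–N13–N18–N22–N17–N12: 2.6+8.4+4.4+5.8+2.8+6.7 = 30.7
N33–N6–N22–N12: 7.1+5.4+9.8 = 22.3
The minimum is 22 hops' cost via N33–N6–N22–N17–N12.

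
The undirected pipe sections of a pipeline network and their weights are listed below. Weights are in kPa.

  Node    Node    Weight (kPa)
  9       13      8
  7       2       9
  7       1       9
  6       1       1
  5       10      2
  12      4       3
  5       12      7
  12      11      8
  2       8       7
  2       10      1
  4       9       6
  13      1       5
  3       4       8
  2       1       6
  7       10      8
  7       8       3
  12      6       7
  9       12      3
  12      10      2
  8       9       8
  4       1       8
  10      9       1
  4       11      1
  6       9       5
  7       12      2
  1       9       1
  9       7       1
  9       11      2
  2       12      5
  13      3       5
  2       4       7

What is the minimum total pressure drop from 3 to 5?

14 kPa

Settle nodes by increasing distance from 3:
3: 0
13: 5  (via 3)
4: 8  (via 3)
11: 9  (via 4)
1: 10  (via 13)
6: 11  (via 1)
9: 11  (via 11)
12: 11  (via 4)
7: 12  (via 9)
10: 12  (via 9)
2: 13  (via 10)
5: 14  (via 10)
Shortest route: 3 → 4 → 11 → 9 → 10 → 5 = 14 kPa.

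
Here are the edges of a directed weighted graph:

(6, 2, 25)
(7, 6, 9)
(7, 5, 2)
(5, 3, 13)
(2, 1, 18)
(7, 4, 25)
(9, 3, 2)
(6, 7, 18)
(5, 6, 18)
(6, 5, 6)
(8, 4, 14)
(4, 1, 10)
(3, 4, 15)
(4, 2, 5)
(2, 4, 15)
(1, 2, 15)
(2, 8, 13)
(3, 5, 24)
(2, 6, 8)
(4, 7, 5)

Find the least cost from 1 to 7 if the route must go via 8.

47

Shortest 1→8: 1 → 2 → 8 = 28
Shortest 8→7: 8 → 4 → 7 = 19
Total via 8: 28 + 19 = 47.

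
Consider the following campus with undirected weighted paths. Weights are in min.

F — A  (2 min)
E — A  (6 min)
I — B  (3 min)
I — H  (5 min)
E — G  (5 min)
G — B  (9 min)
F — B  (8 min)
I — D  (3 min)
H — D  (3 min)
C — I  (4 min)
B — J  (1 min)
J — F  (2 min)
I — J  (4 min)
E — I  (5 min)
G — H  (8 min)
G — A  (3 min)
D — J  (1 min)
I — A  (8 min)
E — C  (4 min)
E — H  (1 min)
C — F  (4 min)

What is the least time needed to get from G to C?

9 min

Compare a few routes:
G - H - E - C: 8+1+4 = 13
G - A - E - C: 3+6+4 = 13
G - E - C: 5+4 = 9
The minimum is 9 min via G - E - C.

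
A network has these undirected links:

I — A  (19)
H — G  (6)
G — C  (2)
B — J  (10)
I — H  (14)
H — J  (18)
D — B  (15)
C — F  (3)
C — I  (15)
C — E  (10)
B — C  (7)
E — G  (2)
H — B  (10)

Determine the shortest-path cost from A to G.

36

Enumerating some paths:
A–I–C–E–G: 19+15+10+2 = 46
A–I–H–G: 19+14+6 = 39
A–I–C–G: 19+15+2 = 36
The minimum is 36 via A–I–C–G.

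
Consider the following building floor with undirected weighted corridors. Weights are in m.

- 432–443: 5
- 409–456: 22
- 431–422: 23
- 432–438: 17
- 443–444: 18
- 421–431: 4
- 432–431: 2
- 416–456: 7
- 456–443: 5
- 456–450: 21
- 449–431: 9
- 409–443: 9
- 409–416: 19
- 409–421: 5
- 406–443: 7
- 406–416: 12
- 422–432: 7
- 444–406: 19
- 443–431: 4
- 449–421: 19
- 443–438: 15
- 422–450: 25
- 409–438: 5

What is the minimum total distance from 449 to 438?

Compare a few routes:
449–431–432–438: 9+2+17 = 28
449–431–421–409–438: 9+4+5+5 = 23
449–431–443–409–438: 9+4+9+5 = 27
Cheapest is 449–431–421–409–438 at 23 m.

23 m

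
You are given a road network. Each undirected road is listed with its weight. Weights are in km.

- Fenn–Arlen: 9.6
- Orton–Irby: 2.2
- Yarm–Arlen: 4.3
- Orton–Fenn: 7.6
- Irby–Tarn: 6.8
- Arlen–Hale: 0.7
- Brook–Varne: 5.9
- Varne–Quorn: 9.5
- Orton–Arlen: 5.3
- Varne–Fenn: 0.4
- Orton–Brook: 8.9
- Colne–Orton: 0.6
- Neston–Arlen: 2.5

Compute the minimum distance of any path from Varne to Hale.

Compare a few routes:
Varne - Fenn - Orton - Arlen - Hale: 0.4+7.6+5.3+0.7 = 14
Varne - Fenn - Arlen - Hale: 0.4+9.6+0.7 = 10.7
Cheapest is Varne - Fenn - Arlen - Hale at 10.7 km.

10.7 km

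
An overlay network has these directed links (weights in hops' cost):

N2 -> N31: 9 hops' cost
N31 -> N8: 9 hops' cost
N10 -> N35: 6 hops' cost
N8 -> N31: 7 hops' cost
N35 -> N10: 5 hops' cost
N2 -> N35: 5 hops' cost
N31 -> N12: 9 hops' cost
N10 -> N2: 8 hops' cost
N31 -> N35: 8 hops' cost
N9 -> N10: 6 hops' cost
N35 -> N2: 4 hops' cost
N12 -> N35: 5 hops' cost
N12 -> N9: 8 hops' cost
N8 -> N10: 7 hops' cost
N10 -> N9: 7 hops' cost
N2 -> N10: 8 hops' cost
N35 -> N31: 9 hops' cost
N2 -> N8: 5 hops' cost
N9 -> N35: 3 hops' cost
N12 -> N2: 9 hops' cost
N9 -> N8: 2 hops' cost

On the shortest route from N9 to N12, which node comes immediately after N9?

N8

Compare a few routes:
N9–N35–N2–N31–N12: 3+4+9+9 = 25
N9–N8–N31–N12: 2+7+9 = 18
N9–N35–N2–N8–N31–N12: 3+4+5+7+9 = 28
N9–N35–N31–N12: 3+9+9 = 21
Cheapest is N9–N8–N31–N12 at 18 hops' cost.
So from N9 the first move is to N8.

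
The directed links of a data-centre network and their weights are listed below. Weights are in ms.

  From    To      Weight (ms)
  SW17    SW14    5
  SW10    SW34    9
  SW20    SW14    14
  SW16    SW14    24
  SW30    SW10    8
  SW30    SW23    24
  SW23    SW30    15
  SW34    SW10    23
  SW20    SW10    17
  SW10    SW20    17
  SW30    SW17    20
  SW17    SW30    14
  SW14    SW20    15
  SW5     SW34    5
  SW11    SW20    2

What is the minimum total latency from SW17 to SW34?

Running Dijkstra from SW17:
SW17: 0
SW14: 5  (via SW17)
SW30: 14  (via SW17)
SW20: 20  (via SW14)
SW10: 22  (via SW30)
SW34: 31  (via SW10)
Shortest route: SW17–SW30–SW10–SW34 = 31 ms.

31 ms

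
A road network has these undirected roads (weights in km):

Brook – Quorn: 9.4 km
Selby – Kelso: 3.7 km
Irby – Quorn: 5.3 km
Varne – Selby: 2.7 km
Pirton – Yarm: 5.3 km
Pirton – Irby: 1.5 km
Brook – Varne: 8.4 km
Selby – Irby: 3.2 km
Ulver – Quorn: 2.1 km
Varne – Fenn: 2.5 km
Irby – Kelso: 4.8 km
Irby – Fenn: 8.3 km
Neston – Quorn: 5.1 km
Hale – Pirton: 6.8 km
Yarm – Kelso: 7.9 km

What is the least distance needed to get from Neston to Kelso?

15.2 km

Candidate routes:
Neston–Quorn–Irby–Kelso: 5.1+5.3+4.8 = 15.2
Neston–Quorn–Irby–Selby–Kelso: 5.1+5.3+3.2+3.7 = 17.3
Cheapest is Neston–Quorn–Irby–Kelso at 15.2 km.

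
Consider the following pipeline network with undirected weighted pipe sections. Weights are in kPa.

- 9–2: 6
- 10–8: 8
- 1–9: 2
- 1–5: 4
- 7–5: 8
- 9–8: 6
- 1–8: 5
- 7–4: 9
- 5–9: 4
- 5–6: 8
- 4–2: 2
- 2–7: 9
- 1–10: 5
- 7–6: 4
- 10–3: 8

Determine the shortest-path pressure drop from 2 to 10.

Compare a few routes:
2–9–5–1–10: 6+4+4+5 = 19
2–9–1–10: 6+2+5 = 13
The minimum is 13 kPa via 2–9–1–10.

13 kPa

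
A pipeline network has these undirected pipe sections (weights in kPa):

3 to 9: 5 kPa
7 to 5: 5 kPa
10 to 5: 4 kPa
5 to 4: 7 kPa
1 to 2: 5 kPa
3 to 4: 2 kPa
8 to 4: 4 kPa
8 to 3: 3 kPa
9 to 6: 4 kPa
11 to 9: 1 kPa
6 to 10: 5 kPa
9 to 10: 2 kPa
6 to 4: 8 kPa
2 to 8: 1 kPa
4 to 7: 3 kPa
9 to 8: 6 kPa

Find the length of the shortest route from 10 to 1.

Compare a few routes:
10 → 9 → 3 → 4 → 8 → 2 → 1: 2+5+2+4+1+5 = 19
10 → 9 → 3 → 8 → 2 → 1: 2+5+3+1+5 = 16
10 → 5 → 4 → 8 → 2 → 1: 4+7+4+1+5 = 21
10 → 9 → 8 → 2 → 1: 2+6+1+5 = 14
Cheapest is 10 → 9 → 8 → 2 → 1 at 14 kPa.

14 kPa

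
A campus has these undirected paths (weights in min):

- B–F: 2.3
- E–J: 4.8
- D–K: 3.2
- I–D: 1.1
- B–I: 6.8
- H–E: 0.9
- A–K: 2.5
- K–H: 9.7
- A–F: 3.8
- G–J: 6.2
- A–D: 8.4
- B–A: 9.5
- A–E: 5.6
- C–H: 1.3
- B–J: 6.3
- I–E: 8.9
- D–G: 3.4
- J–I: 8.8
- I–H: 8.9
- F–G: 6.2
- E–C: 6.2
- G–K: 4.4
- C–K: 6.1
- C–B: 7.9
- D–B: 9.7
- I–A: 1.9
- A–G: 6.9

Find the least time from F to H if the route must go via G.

18 min

Best F to G: F–G costing 6.2
Best G to H: G–K–C–H costing 11.8
Total via G: 6.2 + 11.8 = 18 min.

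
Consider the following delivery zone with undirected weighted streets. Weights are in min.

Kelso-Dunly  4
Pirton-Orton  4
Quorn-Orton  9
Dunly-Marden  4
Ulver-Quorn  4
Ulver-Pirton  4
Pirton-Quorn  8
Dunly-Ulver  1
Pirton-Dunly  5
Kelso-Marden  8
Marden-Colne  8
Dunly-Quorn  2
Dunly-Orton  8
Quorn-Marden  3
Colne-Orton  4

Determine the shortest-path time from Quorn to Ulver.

Running Dijkstra from Quorn:
Quorn: 0
Dunly: 2  (via Quorn)
Ulver: 3  (via Dunly)
Shortest route: Quorn → Dunly → Ulver = 3 min.

3 min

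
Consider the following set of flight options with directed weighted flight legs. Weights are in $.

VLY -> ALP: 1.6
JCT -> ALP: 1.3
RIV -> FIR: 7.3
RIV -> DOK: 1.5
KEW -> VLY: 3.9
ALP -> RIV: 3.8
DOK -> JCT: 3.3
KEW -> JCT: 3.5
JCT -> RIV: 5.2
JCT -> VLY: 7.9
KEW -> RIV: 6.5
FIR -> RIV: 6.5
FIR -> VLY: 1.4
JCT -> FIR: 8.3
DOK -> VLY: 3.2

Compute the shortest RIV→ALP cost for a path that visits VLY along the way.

Shortest RIV→VLY: RIV–DOK–VLY = 4.7
Best VLY to ALP: VLY–ALP costing 1.6
Total via VLY: 4.7 + 1.6 = $6.3.

$6.3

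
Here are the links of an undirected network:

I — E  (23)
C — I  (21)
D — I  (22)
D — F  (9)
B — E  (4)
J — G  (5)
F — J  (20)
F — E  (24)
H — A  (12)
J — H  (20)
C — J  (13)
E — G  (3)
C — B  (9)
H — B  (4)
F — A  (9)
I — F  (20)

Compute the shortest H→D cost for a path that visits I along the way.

53

Best H to I: H → B → E → I costing 31
Shortest I→D: I → D = 22
Total via I: 31 + 22 = 53.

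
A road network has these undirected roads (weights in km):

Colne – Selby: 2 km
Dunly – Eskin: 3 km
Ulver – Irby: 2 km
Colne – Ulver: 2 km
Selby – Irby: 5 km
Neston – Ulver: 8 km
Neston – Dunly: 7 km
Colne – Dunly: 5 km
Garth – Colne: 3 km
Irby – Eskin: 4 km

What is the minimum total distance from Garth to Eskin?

11 km

Compare a few routes:
Garth–Colne–Selby–Irby–Eskin: 3+2+5+4 = 14
Garth–Colne–Ulver–Irby–Eskin: 3+2+2+4 = 11
Garth–Colne–Ulver–Neston–Dunly–Eskin: 3+2+8+7+3 = 23
Cheapest is Garth–Colne–Ulver–Irby–Eskin at 11 km.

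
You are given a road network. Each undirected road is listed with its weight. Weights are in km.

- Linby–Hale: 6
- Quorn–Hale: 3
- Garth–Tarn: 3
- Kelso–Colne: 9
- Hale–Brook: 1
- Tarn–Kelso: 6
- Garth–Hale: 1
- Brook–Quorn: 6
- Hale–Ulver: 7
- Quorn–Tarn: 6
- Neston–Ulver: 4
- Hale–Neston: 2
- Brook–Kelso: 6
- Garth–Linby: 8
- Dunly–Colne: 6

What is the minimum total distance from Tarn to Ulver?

10 km

Shortest distances from Tarn:
Tarn: 0
Garth: 3  (via Tarn)
Hale: 4  (via Garth)
Brook: 5  (via Hale)
Kelso: 6  (via Tarn)
Quorn: 6  (via Tarn)
Neston: 6  (via Hale)
Linby: 10  (via Hale)
Ulver: 10  (via Neston)
Shortest route: Tarn–Garth–Hale–Neston–Ulver = 10 km.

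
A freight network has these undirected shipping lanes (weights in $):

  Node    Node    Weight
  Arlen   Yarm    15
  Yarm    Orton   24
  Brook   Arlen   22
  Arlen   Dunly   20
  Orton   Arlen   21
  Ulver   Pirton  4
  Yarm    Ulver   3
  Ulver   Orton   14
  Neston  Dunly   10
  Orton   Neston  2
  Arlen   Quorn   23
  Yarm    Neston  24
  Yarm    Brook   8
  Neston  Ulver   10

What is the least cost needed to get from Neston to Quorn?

$46

Candidate routes:
Neston–Orton–Arlen–Quorn: 2+21+23 = 46
Neston–Ulver–Yarm–Arlen–Quorn: 10+3+15+23 = 51
The minimum is $46 via Neston–Orton–Arlen–Quorn.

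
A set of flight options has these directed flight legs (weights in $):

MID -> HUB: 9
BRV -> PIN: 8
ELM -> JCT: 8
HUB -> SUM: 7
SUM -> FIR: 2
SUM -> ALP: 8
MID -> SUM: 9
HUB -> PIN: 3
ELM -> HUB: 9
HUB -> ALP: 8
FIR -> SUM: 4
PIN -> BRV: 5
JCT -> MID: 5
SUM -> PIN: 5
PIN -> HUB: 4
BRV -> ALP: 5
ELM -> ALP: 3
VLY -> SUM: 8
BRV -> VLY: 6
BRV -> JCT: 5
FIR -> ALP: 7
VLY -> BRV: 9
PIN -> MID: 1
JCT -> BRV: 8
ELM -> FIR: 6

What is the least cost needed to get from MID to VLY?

$23

Shortest distances from MID:
MID: 0
HUB: 9  (via MID)
SUM: 9  (via MID)
FIR: 11  (via SUM)
PIN: 12  (via HUB)
ALP: 17  (via HUB)
BRV: 17  (via PIN)
JCT: 22  (via BRV)
VLY: 23  (via BRV)
Shortest route: MID–HUB–PIN–BRV–VLY = $23.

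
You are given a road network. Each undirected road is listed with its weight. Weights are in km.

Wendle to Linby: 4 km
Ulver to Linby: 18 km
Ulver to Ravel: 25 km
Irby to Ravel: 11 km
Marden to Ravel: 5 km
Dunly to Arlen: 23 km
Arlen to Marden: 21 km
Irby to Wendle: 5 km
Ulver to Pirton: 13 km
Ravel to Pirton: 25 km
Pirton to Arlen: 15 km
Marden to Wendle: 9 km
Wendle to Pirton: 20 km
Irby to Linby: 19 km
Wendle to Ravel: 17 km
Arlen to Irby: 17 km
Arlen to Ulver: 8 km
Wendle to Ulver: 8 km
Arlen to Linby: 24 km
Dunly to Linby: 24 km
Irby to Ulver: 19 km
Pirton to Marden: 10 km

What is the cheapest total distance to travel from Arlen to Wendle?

16 km

Settle nodes by increasing distance from Arlen:
Arlen: 0
Ulver: 8  (via Arlen)
Pirton: 15  (via Arlen)
Wendle: 16  (via Ulver)
Shortest route: Arlen → Ulver → Wendle = 16 km.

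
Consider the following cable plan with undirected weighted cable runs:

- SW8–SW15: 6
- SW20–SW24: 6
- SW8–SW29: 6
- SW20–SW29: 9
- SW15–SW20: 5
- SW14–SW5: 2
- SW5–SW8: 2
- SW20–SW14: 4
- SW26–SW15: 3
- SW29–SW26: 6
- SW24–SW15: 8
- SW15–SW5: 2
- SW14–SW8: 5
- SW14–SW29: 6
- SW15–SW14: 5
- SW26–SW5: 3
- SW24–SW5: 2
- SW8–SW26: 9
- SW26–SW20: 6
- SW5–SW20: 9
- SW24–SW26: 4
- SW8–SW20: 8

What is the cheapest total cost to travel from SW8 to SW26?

5

Settle nodes by increasing distance from SW8:
SW8: 0
SW5: 2  (via SW8)
SW15: 4  (via SW5)
SW14: 4  (via SW5)
SW24: 4  (via SW5)
SW26: 5  (via SW5)
Shortest route: SW8 → SW5 → SW26 = 5.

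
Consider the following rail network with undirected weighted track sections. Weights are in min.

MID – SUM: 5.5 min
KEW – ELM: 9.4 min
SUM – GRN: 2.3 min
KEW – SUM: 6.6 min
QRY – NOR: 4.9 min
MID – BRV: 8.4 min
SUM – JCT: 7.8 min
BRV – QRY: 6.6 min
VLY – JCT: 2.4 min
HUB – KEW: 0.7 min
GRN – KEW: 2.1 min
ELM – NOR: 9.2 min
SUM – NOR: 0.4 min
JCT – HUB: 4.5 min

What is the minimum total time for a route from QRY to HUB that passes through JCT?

Best QRY to JCT: QRY–NOR–SUM–JCT costing 13.1
Shortest JCT→HUB: JCT–HUB = 4.5
Total via JCT: 13.1 + 4.5 = 17.6 min.

17.6 min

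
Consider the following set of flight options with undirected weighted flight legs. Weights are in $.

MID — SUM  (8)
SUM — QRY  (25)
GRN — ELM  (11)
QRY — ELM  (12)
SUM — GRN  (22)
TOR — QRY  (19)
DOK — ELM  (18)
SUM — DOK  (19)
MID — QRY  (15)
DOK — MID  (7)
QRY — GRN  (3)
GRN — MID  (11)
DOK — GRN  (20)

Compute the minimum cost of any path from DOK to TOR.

Candidate routes:
DOK–MID–QRY–TOR: 7+15+19 = 41
DOK–GRN–QRY–TOR: 20+3+19 = 42
DOK–ELM–QRY–TOR: 18+12+19 = 49
DOK–MID–GRN–QRY–TOR: 7+11+3+19 = 40
Cheapest is DOK–MID–GRN–QRY–TOR at $40.

$40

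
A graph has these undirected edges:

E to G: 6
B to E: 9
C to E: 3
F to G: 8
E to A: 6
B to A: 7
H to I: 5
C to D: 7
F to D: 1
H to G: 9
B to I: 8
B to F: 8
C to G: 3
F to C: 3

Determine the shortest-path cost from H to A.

20

Shortest distances from H:
H: 0
I: 5  (via H)
G: 9  (via H)
C: 12  (via G)
B: 13  (via I)
E: 15  (via G)
F: 15  (via C)
D: 16  (via F)
A: 20  (via B)
Shortest route: H–I–B–A = 20.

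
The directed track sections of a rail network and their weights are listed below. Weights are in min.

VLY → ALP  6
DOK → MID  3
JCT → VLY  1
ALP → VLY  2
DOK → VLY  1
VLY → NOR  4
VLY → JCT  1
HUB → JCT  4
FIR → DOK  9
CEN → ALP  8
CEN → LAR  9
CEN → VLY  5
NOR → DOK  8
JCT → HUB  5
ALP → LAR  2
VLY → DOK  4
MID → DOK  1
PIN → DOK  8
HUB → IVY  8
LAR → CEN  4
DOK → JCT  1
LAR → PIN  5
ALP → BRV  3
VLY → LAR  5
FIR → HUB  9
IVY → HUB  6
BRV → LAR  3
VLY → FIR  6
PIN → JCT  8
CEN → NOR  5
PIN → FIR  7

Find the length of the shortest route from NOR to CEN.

Candidate routes:
NOR–DOK–VLY–LAR–CEN: 8+1+5+4 = 18
NOR–DOK–JCT–VLY–LAR–CEN: 8+1+1+5+4 = 19
NOR–DOK–VLY–ALP–LAR–CEN: 8+1+6+2+4 = 21
NOR–DOK–JCT–VLY–ALP–LAR–CEN: 8+1+1+6+2+4 = 22
The minimum is 18 min via NOR–DOK–VLY–LAR–CEN.

18 min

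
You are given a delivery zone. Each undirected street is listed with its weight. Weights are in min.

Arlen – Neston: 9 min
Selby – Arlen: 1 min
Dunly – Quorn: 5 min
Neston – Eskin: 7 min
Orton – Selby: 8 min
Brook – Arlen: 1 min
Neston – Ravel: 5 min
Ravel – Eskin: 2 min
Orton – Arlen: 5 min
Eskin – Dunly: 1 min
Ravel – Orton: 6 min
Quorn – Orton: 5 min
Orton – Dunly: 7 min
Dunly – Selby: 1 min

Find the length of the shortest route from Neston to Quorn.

Shortest distances from Neston:
Neston: 0
Ravel: 5  (via Neston)
Eskin: 7  (via Neston)
Dunly: 8  (via Eskin)
Selby: 9  (via Dunly)
Arlen: 9  (via Neston)
Brook: 10  (via Arlen)
Orton: 11  (via Ravel)
Quorn: 13  (via Dunly)
Shortest route: Neston → Eskin → Dunly → Quorn = 13 min.

13 min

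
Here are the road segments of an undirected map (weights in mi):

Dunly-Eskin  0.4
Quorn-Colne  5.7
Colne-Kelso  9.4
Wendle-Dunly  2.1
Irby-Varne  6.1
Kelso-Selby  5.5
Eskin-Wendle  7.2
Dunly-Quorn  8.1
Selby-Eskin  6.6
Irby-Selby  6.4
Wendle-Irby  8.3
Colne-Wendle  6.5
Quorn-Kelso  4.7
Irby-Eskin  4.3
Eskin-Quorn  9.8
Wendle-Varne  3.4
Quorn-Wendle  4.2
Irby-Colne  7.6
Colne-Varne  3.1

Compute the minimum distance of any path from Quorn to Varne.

Enumerating some paths:
Quorn → Dunly → Wendle → Varne: 8.1+2.1+3.4 = 13.6
Quorn → Wendle → Varne: 4.2+3.4 = 7.6
Quorn → Colne → Varne: 5.7+3.1 = 8.8
Cheapest is Quorn → Wendle → Varne at 7.6 mi.

7.6 mi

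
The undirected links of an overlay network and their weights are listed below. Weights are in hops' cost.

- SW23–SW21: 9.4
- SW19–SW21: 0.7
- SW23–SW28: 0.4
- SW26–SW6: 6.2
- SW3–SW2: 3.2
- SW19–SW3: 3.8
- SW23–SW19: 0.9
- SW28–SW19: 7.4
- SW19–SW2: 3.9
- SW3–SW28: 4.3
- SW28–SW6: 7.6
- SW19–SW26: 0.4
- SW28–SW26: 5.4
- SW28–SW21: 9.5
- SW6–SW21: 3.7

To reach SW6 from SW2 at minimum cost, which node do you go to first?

SW19

Enumerating some paths:
SW2 - SW19 - SW26 - SW6: 3.9+0.4+6.2 = 10.5
SW2 - SW19 - SW21 - SW6: 3.9+0.7+3.7 = 8.3
SW2 - SW3 - SW19 - SW21 - SW6: 3.2+3.8+0.7+3.7 = 11.4
Cheapest is SW2 - SW19 - SW21 - SW6 at 8.3 hops' cost.
So from SW2 the first move is to SW19.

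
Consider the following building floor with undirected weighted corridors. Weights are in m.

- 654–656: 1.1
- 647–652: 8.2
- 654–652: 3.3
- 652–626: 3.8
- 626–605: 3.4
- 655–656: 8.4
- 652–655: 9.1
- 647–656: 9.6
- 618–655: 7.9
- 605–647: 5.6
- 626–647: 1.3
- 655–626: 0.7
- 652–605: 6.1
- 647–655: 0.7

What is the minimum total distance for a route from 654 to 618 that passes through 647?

17 m

Shortest 654→647: 654 → 652 → 626 → 647 = 8.4
Best 647 to 618: 647 → 655 → 618 costing 8.6
Total via 647: 8.4 + 8.6 = 17 m.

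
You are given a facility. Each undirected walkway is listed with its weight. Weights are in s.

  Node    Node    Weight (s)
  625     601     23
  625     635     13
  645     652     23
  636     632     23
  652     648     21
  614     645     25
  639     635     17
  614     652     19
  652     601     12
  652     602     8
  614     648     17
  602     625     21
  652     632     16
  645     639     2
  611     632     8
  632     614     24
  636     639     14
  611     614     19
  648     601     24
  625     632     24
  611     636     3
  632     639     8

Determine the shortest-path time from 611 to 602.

Settle nodes by increasing distance from 611:
611: 0
636: 3  (via 611)
632: 8  (via 611)
639: 16  (via 632)
645: 18  (via 639)
614: 19  (via 611)
652: 24  (via 632)
625: 32  (via 632)
602: 32  (via 652)
Shortest route: 611 → 632 → 652 → 602 = 32 s.

32 s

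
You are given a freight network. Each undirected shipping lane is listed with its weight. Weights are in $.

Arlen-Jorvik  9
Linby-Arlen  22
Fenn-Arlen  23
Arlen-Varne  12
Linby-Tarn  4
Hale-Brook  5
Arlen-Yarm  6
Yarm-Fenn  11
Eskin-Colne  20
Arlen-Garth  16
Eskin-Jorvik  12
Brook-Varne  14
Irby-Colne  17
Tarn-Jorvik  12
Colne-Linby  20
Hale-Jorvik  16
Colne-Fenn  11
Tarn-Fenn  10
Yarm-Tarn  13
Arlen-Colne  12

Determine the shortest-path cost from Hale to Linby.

Settle nodes by increasing distance from Hale:
Hale: 0
Brook: 5  (via Hale)
Jorvik: 16  (via Hale)
Varne: 19  (via Brook)
Arlen: 25  (via Jorvik)
Eskin: 28  (via Jorvik)
Tarn: 28  (via Jorvik)
Yarm: 31  (via Arlen)
Linby: 32  (via Tarn)
Shortest route: Hale → Jorvik → Tarn → Linby = $32.

$32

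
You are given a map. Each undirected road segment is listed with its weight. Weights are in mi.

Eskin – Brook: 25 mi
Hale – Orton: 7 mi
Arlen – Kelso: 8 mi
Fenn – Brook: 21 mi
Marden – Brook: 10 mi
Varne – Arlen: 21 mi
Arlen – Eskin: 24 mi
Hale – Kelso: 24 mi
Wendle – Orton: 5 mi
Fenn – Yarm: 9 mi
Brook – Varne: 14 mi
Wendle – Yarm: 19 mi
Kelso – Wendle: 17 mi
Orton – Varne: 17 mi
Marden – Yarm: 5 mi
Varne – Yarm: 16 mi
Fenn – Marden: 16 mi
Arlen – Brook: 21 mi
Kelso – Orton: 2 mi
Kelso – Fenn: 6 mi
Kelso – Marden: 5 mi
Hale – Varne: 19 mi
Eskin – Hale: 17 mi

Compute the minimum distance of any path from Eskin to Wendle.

Shortest distances from Eskin:
Eskin: 0
Hale: 17  (via Eskin)
Arlen: 24  (via Eskin)
Orton: 24  (via Hale)
Brook: 25  (via Eskin)
Kelso: 26  (via Orton)
Wendle: 29  (via Orton)
Shortest route: Eskin → Hale → Orton → Wendle = 29 mi.

29 mi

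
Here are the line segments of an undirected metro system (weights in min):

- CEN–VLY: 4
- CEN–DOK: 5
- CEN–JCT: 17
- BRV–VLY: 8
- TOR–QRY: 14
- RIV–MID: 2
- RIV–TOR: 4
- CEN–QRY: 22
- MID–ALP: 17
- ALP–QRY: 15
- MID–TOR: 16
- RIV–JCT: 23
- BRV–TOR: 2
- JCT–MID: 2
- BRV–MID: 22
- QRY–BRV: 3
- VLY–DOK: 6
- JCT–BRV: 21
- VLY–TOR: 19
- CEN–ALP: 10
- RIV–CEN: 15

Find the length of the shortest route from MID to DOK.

Running Dijkstra from MID:
MID: 0
JCT: 2  (via MID)
RIV: 2  (via MID)
TOR: 6  (via RIV)
BRV: 8  (via TOR)
QRY: 11  (via BRV)
VLY: 16  (via BRV)
CEN: 17  (via RIV)
ALP: 17  (via MID)
DOK: 22  (via VLY)
Shortest route: MID–RIV–TOR–BRV–VLY–DOK = 22 min.

22 min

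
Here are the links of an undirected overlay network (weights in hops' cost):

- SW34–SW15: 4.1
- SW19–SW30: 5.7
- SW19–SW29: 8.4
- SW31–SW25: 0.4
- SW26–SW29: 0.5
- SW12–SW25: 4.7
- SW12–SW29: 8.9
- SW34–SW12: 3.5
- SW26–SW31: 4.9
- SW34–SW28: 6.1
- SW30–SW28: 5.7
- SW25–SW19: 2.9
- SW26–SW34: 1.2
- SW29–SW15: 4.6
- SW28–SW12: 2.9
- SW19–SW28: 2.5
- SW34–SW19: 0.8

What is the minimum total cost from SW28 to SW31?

5.8 hops' cost

Running Dijkstra from SW28:
SW28: 0
SW19: 2.5  (via SW28)
SW12: 2.9  (via SW28)
SW34: 3.3  (via SW19)
SW26: 4.5  (via SW34)
SW29: 5  (via SW26)
SW25: 5.4  (via SW19)
SW30: 5.7  (via SW28)
SW31: 5.8  (via SW25)
Shortest route: SW28 → SW19 → SW25 → SW31 = 5.8 hops' cost.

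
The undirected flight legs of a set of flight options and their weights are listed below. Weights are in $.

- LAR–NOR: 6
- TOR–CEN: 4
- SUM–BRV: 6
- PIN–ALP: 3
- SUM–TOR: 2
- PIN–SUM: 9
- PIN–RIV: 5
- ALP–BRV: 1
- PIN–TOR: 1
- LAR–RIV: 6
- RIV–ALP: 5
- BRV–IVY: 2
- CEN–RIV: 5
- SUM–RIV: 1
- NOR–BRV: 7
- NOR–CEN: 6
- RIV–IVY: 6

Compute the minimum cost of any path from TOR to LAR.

$9

Shortest distances from TOR:
TOR: 0
PIN: 1  (via TOR)
SUM: 2  (via TOR)
RIV: 3  (via SUM)
CEN: 4  (via TOR)
ALP: 4  (via PIN)
BRV: 5  (via ALP)
IVY: 7  (via BRV)
LAR: 9  (via RIV)
Shortest route: TOR → SUM → RIV → LAR = $9.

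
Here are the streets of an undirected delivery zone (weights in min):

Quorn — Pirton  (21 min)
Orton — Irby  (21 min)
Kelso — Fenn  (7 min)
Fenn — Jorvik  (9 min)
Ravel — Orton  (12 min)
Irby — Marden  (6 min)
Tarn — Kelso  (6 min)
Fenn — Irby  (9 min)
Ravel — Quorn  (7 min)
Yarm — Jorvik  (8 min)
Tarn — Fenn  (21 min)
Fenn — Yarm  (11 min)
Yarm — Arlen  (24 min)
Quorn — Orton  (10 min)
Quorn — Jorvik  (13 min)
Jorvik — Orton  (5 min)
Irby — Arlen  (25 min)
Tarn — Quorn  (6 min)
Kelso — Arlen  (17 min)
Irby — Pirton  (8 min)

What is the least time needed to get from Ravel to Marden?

Running Dijkstra from Ravel:
Ravel: 0
Quorn: 7  (via Ravel)
Orton: 12  (via Ravel)
Tarn: 13  (via Quorn)
Jorvik: 17  (via Orton)
Kelso: 19  (via Tarn)
Yarm: 25  (via Jorvik)
Fenn: 26  (via Jorvik)
Pirton: 28  (via Quorn)
Irby: 33  (via Orton)
Arlen: 36  (via Kelso)
Marden: 39  (via Irby)
Shortest route: Ravel–Orton–Irby–Marden = 39 min.

39 min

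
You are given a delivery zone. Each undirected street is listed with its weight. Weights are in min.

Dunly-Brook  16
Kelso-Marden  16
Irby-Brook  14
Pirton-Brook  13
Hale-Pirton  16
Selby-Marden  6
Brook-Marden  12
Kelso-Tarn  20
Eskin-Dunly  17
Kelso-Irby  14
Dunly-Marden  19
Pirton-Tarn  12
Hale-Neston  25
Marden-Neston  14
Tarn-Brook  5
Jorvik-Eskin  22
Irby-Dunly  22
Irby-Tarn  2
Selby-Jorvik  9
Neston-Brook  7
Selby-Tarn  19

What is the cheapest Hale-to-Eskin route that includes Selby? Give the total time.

76 min

Shortest Hale→Selby: Hale–Neston–Marden–Selby = 45
Shortest Selby→Eskin: Selby–Jorvik–Eskin = 31
Total via Selby: 45 + 31 = 76 min.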